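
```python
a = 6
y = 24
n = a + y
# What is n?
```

Answer: 30

Derivation:
Trace (tracking n):
a = 6  # -> a = 6
y = 24  # -> y = 24
n = a + y  # -> n = 30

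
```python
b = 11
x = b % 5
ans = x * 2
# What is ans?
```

Answer: 2

Derivation:
Trace (tracking ans):
b = 11  # -> b = 11
x = b % 5  # -> x = 1
ans = x * 2  # -> ans = 2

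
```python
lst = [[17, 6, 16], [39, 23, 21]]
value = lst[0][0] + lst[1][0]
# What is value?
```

Answer: 56

Derivation:
Trace (tracking value):
lst = [[17, 6, 16], [39, 23, 21]]  # -> lst = [[17, 6, 16], [39, 23, 21]]
value = lst[0][0] + lst[1][0]  # -> value = 56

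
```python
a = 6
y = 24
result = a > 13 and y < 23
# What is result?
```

Answer: False

Derivation:
Trace (tracking result):
a = 6  # -> a = 6
y = 24  # -> y = 24
result = a > 13 and y < 23  # -> result = False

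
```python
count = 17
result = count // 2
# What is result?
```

Trace (tracking result):
count = 17  # -> count = 17
result = count // 2  # -> result = 8

Answer: 8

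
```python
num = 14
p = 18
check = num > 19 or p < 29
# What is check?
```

Trace (tracking check):
num = 14  # -> num = 14
p = 18  # -> p = 18
check = num > 19 or p < 29  # -> check = True

Answer: True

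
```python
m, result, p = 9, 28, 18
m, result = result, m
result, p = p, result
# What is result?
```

Trace (tracking result):
m, result, p = (9, 28, 18)  # -> m = 9, result = 28, p = 18
m, result = (result, m)  # -> m = 28, result = 9
result, p = (p, result)  # -> result = 18, p = 9

Answer: 18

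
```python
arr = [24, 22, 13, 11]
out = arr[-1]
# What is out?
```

Trace (tracking out):
arr = [24, 22, 13, 11]  # -> arr = [24, 22, 13, 11]
out = arr[-1]  # -> out = 11

Answer: 11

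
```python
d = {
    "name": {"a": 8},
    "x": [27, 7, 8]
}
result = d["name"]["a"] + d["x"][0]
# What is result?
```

Answer: 35

Derivation:
Trace (tracking result):
d = {'name': {'a': 8}, 'x': [27, 7, 8]}  # -> d = {'name': {'a': 8}, 'x': [27, 7, 8]}
result = d['name']['a'] + d['x'][0]  # -> result = 35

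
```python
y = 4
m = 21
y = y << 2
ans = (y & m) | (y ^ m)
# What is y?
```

Answer: 16

Derivation:
Trace (tracking y):
y = 4  # -> y = 4
m = 21  # -> m = 21
y = y << 2  # -> y = 16
ans = y & m | y ^ m  # -> ans = 21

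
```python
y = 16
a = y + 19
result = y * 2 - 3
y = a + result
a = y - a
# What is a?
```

Answer: 29

Derivation:
Trace (tracking a):
y = 16  # -> y = 16
a = y + 19  # -> a = 35
result = y * 2 - 3  # -> result = 29
y = a + result  # -> y = 64
a = y - a  # -> a = 29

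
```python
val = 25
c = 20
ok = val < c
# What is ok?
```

Answer: False

Derivation:
Trace (tracking ok):
val = 25  # -> val = 25
c = 20  # -> c = 20
ok = val < c  # -> ok = False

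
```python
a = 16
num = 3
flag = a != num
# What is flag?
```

Trace (tracking flag):
a = 16  # -> a = 16
num = 3  # -> num = 3
flag = a != num  # -> flag = True

Answer: True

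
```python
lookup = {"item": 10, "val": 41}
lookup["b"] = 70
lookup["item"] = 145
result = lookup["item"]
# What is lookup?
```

Trace (tracking lookup):
lookup = {'item': 10, 'val': 41}  # -> lookup = {'item': 10, 'val': 41}
lookup['b'] = 70  # -> lookup = {'item': 10, 'val': 41, 'b': 70}
lookup['item'] = 145  # -> lookup = {'item': 145, 'val': 41, 'b': 70}
result = lookup['item']  # -> result = 145

Answer: {'item': 145, 'val': 41, 'b': 70}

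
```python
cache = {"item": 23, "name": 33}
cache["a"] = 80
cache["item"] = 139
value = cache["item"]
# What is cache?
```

Answer: {'item': 139, 'name': 33, 'a': 80}

Derivation:
Trace (tracking cache):
cache = {'item': 23, 'name': 33}  # -> cache = {'item': 23, 'name': 33}
cache['a'] = 80  # -> cache = {'item': 23, 'name': 33, 'a': 80}
cache['item'] = 139  # -> cache = {'item': 139, 'name': 33, 'a': 80}
value = cache['item']  # -> value = 139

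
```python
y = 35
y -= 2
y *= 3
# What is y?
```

Trace (tracking y):
y = 35  # -> y = 35
y -= 2  # -> y = 33
y *= 3  # -> y = 99

Answer: 99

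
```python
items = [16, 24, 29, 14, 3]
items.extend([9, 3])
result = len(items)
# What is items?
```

Answer: [16, 24, 29, 14, 3, 9, 3]

Derivation:
Trace (tracking items):
items = [16, 24, 29, 14, 3]  # -> items = [16, 24, 29, 14, 3]
items.extend([9, 3])  # -> items = [16, 24, 29, 14, 3, 9, 3]
result = len(items)  # -> result = 7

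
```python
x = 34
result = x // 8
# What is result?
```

Trace (tracking result):
x = 34  # -> x = 34
result = x // 8  # -> result = 4

Answer: 4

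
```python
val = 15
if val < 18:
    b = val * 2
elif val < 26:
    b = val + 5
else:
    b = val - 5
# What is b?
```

Trace (tracking b):
val = 15  # -> val = 15
if val < 18:  # condition is True
    b = val * 2  # -> b = 30

Answer: 30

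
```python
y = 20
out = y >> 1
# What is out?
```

Trace (tracking out):
y = 20  # -> y = 20
out = y >> 1  # -> out = 10

Answer: 10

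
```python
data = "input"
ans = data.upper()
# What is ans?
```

Trace (tracking ans):
data = 'input'  # -> data = 'input'
ans = data.upper()  # -> ans = 'INPUT'

Answer: 'INPUT'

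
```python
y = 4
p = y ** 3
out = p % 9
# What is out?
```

Answer: 1

Derivation:
Trace (tracking out):
y = 4  # -> y = 4
p = y ** 3  # -> p = 64
out = p % 9  # -> out = 1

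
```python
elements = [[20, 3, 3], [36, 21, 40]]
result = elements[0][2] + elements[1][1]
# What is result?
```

Answer: 24

Derivation:
Trace (tracking result):
elements = [[20, 3, 3], [36, 21, 40]]  # -> elements = [[20, 3, 3], [36, 21, 40]]
result = elements[0][2] + elements[1][1]  # -> result = 24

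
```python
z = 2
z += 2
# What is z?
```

Answer: 4

Derivation:
Trace (tracking z):
z = 2  # -> z = 2
z += 2  # -> z = 4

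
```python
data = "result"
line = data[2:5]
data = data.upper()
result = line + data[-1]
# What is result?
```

Trace (tracking result):
data = 'result'  # -> data = 'result'
line = data[2:5]  # -> line = 'sul'
data = data.upper()  # -> data = 'RESULT'
result = line + data[-1]  # -> result = 'sulT'

Answer: 'sulT'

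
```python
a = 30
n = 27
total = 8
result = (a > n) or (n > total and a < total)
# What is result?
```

Answer: True

Derivation:
Trace (tracking result):
a = 30  # -> a = 30
n = 27  # -> n = 27
total = 8  # -> total = 8
result = a > n or (n > total and a < total)  # -> result = True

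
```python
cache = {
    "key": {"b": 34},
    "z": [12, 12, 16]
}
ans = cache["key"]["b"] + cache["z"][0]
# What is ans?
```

Trace (tracking ans):
cache = {'key': {'b': 34}, 'z': [12, 12, 16]}  # -> cache = {'key': {'b': 34}, 'z': [12, 12, 16]}
ans = cache['key']['b'] + cache['z'][0]  # -> ans = 46

Answer: 46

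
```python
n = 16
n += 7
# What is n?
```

Answer: 23

Derivation:
Trace (tracking n):
n = 16  # -> n = 16
n += 7  # -> n = 23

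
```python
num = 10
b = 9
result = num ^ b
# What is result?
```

Answer: 3

Derivation:
Trace (tracking result):
num = 10  # -> num = 10
b = 9  # -> b = 9
result = num ^ b  # -> result = 3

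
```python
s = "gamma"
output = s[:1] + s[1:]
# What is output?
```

Answer: 'gamma'

Derivation:
Trace (tracking output):
s = 'gamma'  # -> s = 'gamma'
output = s[:1] + s[1:]  # -> output = 'gamma'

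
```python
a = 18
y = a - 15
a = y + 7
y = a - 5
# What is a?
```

Trace (tracking a):
a = 18  # -> a = 18
y = a - 15  # -> y = 3
a = y + 7  # -> a = 10
y = a - 5  # -> y = 5

Answer: 10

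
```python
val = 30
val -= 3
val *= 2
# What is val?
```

Trace (tracking val):
val = 30  # -> val = 30
val -= 3  # -> val = 27
val *= 2  # -> val = 54

Answer: 54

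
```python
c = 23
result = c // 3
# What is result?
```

Trace (tracking result):
c = 23  # -> c = 23
result = c // 3  # -> result = 7

Answer: 7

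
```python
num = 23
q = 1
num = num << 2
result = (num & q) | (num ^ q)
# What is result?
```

Trace (tracking result):
num = 23  # -> num = 23
q = 1  # -> q = 1
num = num << 2  # -> num = 92
result = num & q | num ^ q  # -> result = 93

Answer: 93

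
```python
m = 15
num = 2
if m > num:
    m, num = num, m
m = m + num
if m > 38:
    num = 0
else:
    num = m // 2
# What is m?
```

Answer: 17

Derivation:
Trace (tracking m):
m = 15  # -> m = 15
num = 2  # -> num = 2
if m > num:  # condition is True
    m, num = (num, m)  # -> m = 2, num = 15
m = m + num  # -> m = 17
if m > 38:  # condition is False
else:
    num = m // 2  # -> num = 8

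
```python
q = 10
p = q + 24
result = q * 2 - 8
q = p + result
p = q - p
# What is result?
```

Trace (tracking result):
q = 10  # -> q = 10
p = q + 24  # -> p = 34
result = q * 2 - 8  # -> result = 12
q = p + result  # -> q = 46
p = q - p  # -> p = 12

Answer: 12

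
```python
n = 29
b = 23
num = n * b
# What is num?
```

Trace (tracking num):
n = 29  # -> n = 29
b = 23  # -> b = 23
num = n * b  # -> num = 667

Answer: 667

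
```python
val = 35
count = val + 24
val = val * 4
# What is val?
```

Trace (tracking val):
val = 35  # -> val = 35
count = val + 24  # -> count = 59
val = val * 4  # -> val = 140

Answer: 140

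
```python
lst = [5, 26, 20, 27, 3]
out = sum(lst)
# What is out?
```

Trace (tracking out):
lst = [5, 26, 20, 27, 3]  # -> lst = [5, 26, 20, 27, 3]
out = sum(lst)  # -> out = 81

Answer: 81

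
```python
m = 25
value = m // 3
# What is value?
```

Answer: 8

Derivation:
Trace (tracking value):
m = 25  # -> m = 25
value = m // 3  # -> value = 8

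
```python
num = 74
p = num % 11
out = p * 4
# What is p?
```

Trace (tracking p):
num = 74  # -> num = 74
p = num % 11  # -> p = 8
out = p * 4  # -> out = 32

Answer: 8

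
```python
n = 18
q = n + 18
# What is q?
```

Answer: 36

Derivation:
Trace (tracking q):
n = 18  # -> n = 18
q = n + 18  # -> q = 36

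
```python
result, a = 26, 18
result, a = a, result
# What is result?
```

Answer: 18

Derivation:
Trace (tracking result):
result, a = (26, 18)  # -> result = 26, a = 18
result, a = (a, result)  # -> result = 18, a = 26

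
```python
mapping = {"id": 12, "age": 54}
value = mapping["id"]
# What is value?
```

Trace (tracking value):
mapping = {'id': 12, 'age': 54}  # -> mapping = {'id': 12, 'age': 54}
value = mapping['id']  # -> value = 12

Answer: 12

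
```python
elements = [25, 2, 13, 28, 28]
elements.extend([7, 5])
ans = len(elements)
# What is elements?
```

Answer: [25, 2, 13, 28, 28, 7, 5]

Derivation:
Trace (tracking elements):
elements = [25, 2, 13, 28, 28]  # -> elements = [25, 2, 13, 28, 28]
elements.extend([7, 5])  # -> elements = [25, 2, 13, 28, 28, 7, 5]
ans = len(elements)  # -> ans = 7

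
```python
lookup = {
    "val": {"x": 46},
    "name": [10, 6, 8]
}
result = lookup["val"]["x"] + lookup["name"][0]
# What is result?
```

Trace (tracking result):
lookup = {'val': {'x': 46}, 'name': [10, 6, 8]}  # -> lookup = {'val': {'x': 46}, 'name': [10, 6, 8]}
result = lookup['val']['x'] + lookup['name'][0]  # -> result = 56

Answer: 56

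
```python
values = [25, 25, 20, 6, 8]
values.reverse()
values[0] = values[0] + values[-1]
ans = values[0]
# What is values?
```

Answer: [33, 6, 20, 25, 25]

Derivation:
Trace (tracking values):
values = [25, 25, 20, 6, 8]  # -> values = [25, 25, 20, 6, 8]
values.reverse()  # -> values = [8, 6, 20, 25, 25]
values[0] = values[0] + values[-1]  # -> values = [33, 6, 20, 25, 25]
ans = values[0]  # -> ans = 33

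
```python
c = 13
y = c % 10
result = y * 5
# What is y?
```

Answer: 3

Derivation:
Trace (tracking y):
c = 13  # -> c = 13
y = c % 10  # -> y = 3
result = y * 5  # -> result = 15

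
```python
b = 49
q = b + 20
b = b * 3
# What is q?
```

Answer: 69

Derivation:
Trace (tracking q):
b = 49  # -> b = 49
q = b + 20  # -> q = 69
b = b * 3  # -> b = 147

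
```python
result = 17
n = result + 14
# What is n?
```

Answer: 31

Derivation:
Trace (tracking n):
result = 17  # -> result = 17
n = result + 14  # -> n = 31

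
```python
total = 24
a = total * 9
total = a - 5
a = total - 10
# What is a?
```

Answer: 201

Derivation:
Trace (tracking a):
total = 24  # -> total = 24
a = total * 9  # -> a = 216
total = a - 5  # -> total = 211
a = total - 10  # -> a = 201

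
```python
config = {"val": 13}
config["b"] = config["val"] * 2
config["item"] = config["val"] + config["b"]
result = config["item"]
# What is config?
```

Trace (tracking config):
config = {'val': 13}  # -> config = {'val': 13}
config['b'] = config['val'] * 2  # -> config = {'val': 13, 'b': 26}
config['item'] = config['val'] + config['b']  # -> config = {'val': 13, 'b': 26, 'item': 39}
result = config['item']  # -> result = 39

Answer: {'val': 13, 'b': 26, 'item': 39}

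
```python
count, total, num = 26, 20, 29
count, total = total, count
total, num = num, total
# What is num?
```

Trace (tracking num):
count, total, num = (26, 20, 29)  # -> count = 26, total = 20, num = 29
count, total = (total, count)  # -> count = 20, total = 26
total, num = (num, total)  # -> total = 29, num = 26

Answer: 26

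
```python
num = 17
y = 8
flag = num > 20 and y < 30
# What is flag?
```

Answer: False

Derivation:
Trace (tracking flag):
num = 17  # -> num = 17
y = 8  # -> y = 8
flag = num > 20 and y < 30  # -> flag = False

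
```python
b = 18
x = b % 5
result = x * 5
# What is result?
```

Trace (tracking result):
b = 18  # -> b = 18
x = b % 5  # -> x = 3
result = x * 5  # -> result = 15

Answer: 15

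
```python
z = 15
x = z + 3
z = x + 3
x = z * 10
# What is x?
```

Trace (tracking x):
z = 15  # -> z = 15
x = z + 3  # -> x = 18
z = x + 3  # -> z = 21
x = z * 10  # -> x = 210

Answer: 210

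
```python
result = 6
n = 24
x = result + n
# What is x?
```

Trace (tracking x):
result = 6  # -> result = 6
n = 24  # -> n = 24
x = result + n  # -> x = 30

Answer: 30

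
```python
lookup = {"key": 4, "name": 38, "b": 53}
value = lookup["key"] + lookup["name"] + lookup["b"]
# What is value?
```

Answer: 95

Derivation:
Trace (tracking value):
lookup = {'key': 4, 'name': 38, 'b': 53}  # -> lookup = {'key': 4, 'name': 38, 'b': 53}
value = lookup['key'] + lookup['name'] + lookup['b']  # -> value = 95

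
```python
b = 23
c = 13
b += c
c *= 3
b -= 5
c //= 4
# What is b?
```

Answer: 31

Derivation:
Trace (tracking b):
b = 23  # -> b = 23
c = 13  # -> c = 13
b += c  # -> b = 36
c *= 3  # -> c = 39
b -= 5  # -> b = 31
c //= 4  # -> c = 9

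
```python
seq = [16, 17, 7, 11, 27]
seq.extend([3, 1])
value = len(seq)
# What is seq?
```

Trace (tracking seq):
seq = [16, 17, 7, 11, 27]  # -> seq = [16, 17, 7, 11, 27]
seq.extend([3, 1])  # -> seq = [16, 17, 7, 11, 27, 3, 1]
value = len(seq)  # -> value = 7

Answer: [16, 17, 7, 11, 27, 3, 1]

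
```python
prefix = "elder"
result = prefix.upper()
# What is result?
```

Trace (tracking result):
prefix = 'elder'  # -> prefix = 'elder'
result = prefix.upper()  # -> result = 'ELDER'

Answer: 'ELDER'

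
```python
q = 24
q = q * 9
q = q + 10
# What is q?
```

Trace (tracking q):
q = 24  # -> q = 24
q = q * 9  # -> q = 216
q = q + 10  # -> q = 226

Answer: 226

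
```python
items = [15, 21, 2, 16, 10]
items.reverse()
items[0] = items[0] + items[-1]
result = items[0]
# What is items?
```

Answer: [25, 16, 2, 21, 15]

Derivation:
Trace (tracking items):
items = [15, 21, 2, 16, 10]  # -> items = [15, 21, 2, 16, 10]
items.reverse()  # -> items = [10, 16, 2, 21, 15]
items[0] = items[0] + items[-1]  # -> items = [25, 16, 2, 21, 15]
result = items[0]  # -> result = 25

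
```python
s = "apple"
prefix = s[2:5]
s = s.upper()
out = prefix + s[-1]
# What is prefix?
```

Trace (tracking prefix):
s = 'apple'  # -> s = 'apple'
prefix = s[2:5]  # -> prefix = 'ple'
s = s.upper()  # -> s = 'APPLE'
out = prefix + s[-1]  # -> out = 'pleE'

Answer: 'ple'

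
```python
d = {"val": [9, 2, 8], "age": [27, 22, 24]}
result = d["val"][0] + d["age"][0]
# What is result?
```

Trace (tracking result):
d = {'val': [9, 2, 8], 'age': [27, 22, 24]}  # -> d = {'val': [9, 2, 8], 'age': [27, 22, 24]}
result = d['val'][0] + d['age'][0]  # -> result = 36

Answer: 36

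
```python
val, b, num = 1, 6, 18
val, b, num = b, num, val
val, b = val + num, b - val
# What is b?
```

Trace (tracking b):
val, b, num = (1, 6, 18)  # -> val = 1, b = 6, num = 18
val, b, num = (b, num, val)  # -> val = 6, b = 18, num = 1
val, b = (val + num, b - val)  # -> val = 7, b = 12

Answer: 12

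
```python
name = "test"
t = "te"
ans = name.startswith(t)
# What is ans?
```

Answer: True

Derivation:
Trace (tracking ans):
name = 'test'  # -> name = 'test'
t = 'te'  # -> t = 'te'
ans = name.startswith(t)  # -> ans = True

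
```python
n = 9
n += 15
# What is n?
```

Answer: 24

Derivation:
Trace (tracking n):
n = 9  # -> n = 9
n += 15  # -> n = 24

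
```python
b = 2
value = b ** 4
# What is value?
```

Answer: 16

Derivation:
Trace (tracking value):
b = 2  # -> b = 2
value = b ** 4  # -> value = 16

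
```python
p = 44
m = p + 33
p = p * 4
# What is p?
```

Trace (tracking p):
p = 44  # -> p = 44
m = p + 33  # -> m = 77
p = p * 4  # -> p = 176

Answer: 176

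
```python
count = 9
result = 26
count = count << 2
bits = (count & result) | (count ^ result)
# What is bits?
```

Answer: 62

Derivation:
Trace (tracking bits):
count = 9  # -> count = 9
result = 26  # -> result = 26
count = count << 2  # -> count = 36
bits = count & result | count ^ result  # -> bits = 62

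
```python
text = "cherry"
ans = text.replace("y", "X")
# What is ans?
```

Trace (tracking ans):
text = 'cherry'  # -> text = 'cherry'
ans = text.replace('y', 'X')  # -> ans = 'cherrX'

Answer: 'cherrX'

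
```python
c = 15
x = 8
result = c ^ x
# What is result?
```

Trace (tracking result):
c = 15  # -> c = 15
x = 8  # -> x = 8
result = c ^ x  # -> result = 7

Answer: 7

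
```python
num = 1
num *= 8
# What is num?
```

Trace (tracking num):
num = 1  # -> num = 1
num *= 8  # -> num = 8

Answer: 8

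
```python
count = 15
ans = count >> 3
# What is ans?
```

Trace (tracking ans):
count = 15  # -> count = 15
ans = count >> 3  # -> ans = 1

Answer: 1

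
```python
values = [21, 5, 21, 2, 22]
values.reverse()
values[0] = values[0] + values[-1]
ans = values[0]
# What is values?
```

Trace (tracking values):
values = [21, 5, 21, 2, 22]  # -> values = [21, 5, 21, 2, 22]
values.reverse()  # -> values = [22, 2, 21, 5, 21]
values[0] = values[0] + values[-1]  # -> values = [43, 2, 21, 5, 21]
ans = values[0]  # -> ans = 43

Answer: [43, 2, 21, 5, 21]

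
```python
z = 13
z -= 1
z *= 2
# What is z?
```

Trace (tracking z):
z = 13  # -> z = 13
z -= 1  # -> z = 12
z *= 2  # -> z = 24

Answer: 24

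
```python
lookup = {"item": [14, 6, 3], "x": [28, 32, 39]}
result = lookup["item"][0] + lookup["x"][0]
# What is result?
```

Trace (tracking result):
lookup = {'item': [14, 6, 3], 'x': [28, 32, 39]}  # -> lookup = {'item': [14, 6, 3], 'x': [28, 32, 39]}
result = lookup['item'][0] + lookup['x'][0]  # -> result = 42

Answer: 42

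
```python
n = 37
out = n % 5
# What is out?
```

Answer: 2

Derivation:
Trace (tracking out):
n = 37  # -> n = 37
out = n % 5  # -> out = 2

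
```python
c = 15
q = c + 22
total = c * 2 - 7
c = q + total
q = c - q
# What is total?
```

Trace (tracking total):
c = 15  # -> c = 15
q = c + 22  # -> q = 37
total = c * 2 - 7  # -> total = 23
c = q + total  # -> c = 60
q = c - q  # -> q = 23

Answer: 23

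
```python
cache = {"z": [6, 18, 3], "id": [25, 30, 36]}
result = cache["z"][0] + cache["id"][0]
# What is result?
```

Trace (tracking result):
cache = {'z': [6, 18, 3], 'id': [25, 30, 36]}  # -> cache = {'z': [6, 18, 3], 'id': [25, 30, 36]}
result = cache['z'][0] + cache['id'][0]  # -> result = 31

Answer: 31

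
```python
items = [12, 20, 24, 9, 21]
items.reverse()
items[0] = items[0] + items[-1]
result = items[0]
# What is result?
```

Answer: 33

Derivation:
Trace (tracking result):
items = [12, 20, 24, 9, 21]  # -> items = [12, 20, 24, 9, 21]
items.reverse()  # -> items = [21, 9, 24, 20, 12]
items[0] = items[0] + items[-1]  # -> items = [33, 9, 24, 20, 12]
result = items[0]  # -> result = 33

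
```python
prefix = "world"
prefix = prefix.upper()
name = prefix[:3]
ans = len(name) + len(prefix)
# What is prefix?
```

Trace (tracking prefix):
prefix = 'world'  # -> prefix = 'world'
prefix = prefix.upper()  # -> prefix = 'WORLD'
name = prefix[:3]  # -> name = 'WOR'
ans = len(name) + len(prefix)  # -> ans = 8

Answer: 'WORLD'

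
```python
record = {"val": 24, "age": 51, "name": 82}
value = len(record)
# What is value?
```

Trace (tracking value):
record = {'val': 24, 'age': 51, 'name': 82}  # -> record = {'val': 24, 'age': 51, 'name': 82}
value = len(record)  # -> value = 3

Answer: 3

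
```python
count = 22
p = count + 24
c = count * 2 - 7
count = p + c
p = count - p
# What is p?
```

Answer: 37

Derivation:
Trace (tracking p):
count = 22  # -> count = 22
p = count + 24  # -> p = 46
c = count * 2 - 7  # -> c = 37
count = p + c  # -> count = 83
p = count - p  # -> p = 37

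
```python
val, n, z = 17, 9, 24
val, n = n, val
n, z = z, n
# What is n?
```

Answer: 24

Derivation:
Trace (tracking n):
val, n, z = (17, 9, 24)  # -> val = 17, n = 9, z = 24
val, n = (n, val)  # -> val = 9, n = 17
n, z = (z, n)  # -> n = 24, z = 17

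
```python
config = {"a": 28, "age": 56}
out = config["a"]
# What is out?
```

Trace (tracking out):
config = {'a': 28, 'age': 56}  # -> config = {'a': 28, 'age': 56}
out = config['a']  # -> out = 28

Answer: 28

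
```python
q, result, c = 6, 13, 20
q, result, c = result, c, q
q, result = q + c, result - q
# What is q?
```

Answer: 19

Derivation:
Trace (tracking q):
q, result, c = (6, 13, 20)  # -> q = 6, result = 13, c = 20
q, result, c = (result, c, q)  # -> q = 13, result = 20, c = 6
q, result = (q + c, result - q)  # -> q = 19, result = 7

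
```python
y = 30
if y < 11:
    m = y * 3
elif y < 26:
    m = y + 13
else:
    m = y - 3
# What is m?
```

Answer: 27

Derivation:
Trace (tracking m):
y = 30  # -> y = 30
if y < 11:  # condition is False
elif y < 26:  # condition is False
else:
    m = y - 3  # -> m = 27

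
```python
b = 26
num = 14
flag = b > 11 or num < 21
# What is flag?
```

Trace (tracking flag):
b = 26  # -> b = 26
num = 14  # -> num = 14
flag = b > 11 or num < 21  # -> flag = True

Answer: True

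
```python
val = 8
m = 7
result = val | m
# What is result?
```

Answer: 15

Derivation:
Trace (tracking result):
val = 8  # -> val = 8
m = 7  # -> m = 7
result = val | m  # -> result = 15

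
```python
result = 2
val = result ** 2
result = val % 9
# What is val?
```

Trace (tracking val):
result = 2  # -> result = 2
val = result ** 2  # -> val = 4
result = val % 9  # -> result = 4

Answer: 4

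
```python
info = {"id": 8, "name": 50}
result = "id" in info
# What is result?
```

Trace (tracking result):
info = {'id': 8, 'name': 50}  # -> info = {'id': 8, 'name': 50}
result = 'id' in info  # -> result = True

Answer: True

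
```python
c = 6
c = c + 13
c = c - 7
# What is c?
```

Trace (tracking c):
c = 6  # -> c = 6
c = c + 13  # -> c = 19
c = c - 7  # -> c = 12

Answer: 12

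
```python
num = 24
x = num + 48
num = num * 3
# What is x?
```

Answer: 72

Derivation:
Trace (tracking x):
num = 24  # -> num = 24
x = num + 48  # -> x = 72
num = num * 3  # -> num = 72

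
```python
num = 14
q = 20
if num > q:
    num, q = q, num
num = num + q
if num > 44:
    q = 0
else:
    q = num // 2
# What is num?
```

Answer: 34

Derivation:
Trace (tracking num):
num = 14  # -> num = 14
q = 20  # -> q = 20
if num > q:  # condition is False
num = num + q  # -> num = 34
if num > 44:  # condition is False
else:
    q = num // 2  # -> q = 17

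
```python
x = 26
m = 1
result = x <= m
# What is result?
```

Trace (tracking result):
x = 26  # -> x = 26
m = 1  # -> m = 1
result = x <= m  # -> result = False

Answer: False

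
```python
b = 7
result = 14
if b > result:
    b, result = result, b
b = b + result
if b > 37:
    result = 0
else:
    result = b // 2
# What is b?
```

Trace (tracking b):
b = 7  # -> b = 7
result = 14  # -> result = 14
if b > result:  # condition is False
b = b + result  # -> b = 21
if b > 37:  # condition is False
else:
    result = b // 2  # -> result = 10

Answer: 21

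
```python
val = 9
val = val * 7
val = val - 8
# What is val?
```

Answer: 55

Derivation:
Trace (tracking val):
val = 9  # -> val = 9
val = val * 7  # -> val = 63
val = val - 8  # -> val = 55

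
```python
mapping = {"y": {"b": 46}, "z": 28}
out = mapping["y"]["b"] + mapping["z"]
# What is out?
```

Trace (tracking out):
mapping = {'y': {'b': 46}, 'z': 28}  # -> mapping = {'y': {'b': 46}, 'z': 28}
out = mapping['y']['b'] + mapping['z']  # -> out = 74

Answer: 74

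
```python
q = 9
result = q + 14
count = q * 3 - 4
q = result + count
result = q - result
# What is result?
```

Trace (tracking result):
q = 9  # -> q = 9
result = q + 14  # -> result = 23
count = q * 3 - 4  # -> count = 23
q = result + count  # -> q = 46
result = q - result  # -> result = 23

Answer: 23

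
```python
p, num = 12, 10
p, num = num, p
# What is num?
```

Trace (tracking num):
p, num = (12, 10)  # -> p = 12, num = 10
p, num = (num, p)  # -> p = 10, num = 12

Answer: 12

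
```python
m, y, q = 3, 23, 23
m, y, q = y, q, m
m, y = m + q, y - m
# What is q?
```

Answer: 3

Derivation:
Trace (tracking q):
m, y, q = (3, 23, 23)  # -> m = 3, y = 23, q = 23
m, y, q = (y, q, m)  # -> m = 23, y = 23, q = 3
m, y = (m + q, y - m)  # -> m = 26, y = 0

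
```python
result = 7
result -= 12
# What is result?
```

Answer: -5

Derivation:
Trace (tracking result):
result = 7  # -> result = 7
result -= 12  # -> result = -5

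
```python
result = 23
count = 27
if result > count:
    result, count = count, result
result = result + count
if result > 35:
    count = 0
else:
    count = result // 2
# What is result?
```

Trace (tracking result):
result = 23  # -> result = 23
count = 27  # -> count = 27
if result > count:  # condition is False
result = result + count  # -> result = 50
if result > 35:  # condition is True
    count = 0  # -> count = 0

Answer: 50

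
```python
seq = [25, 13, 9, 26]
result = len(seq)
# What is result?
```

Trace (tracking result):
seq = [25, 13, 9, 26]  # -> seq = [25, 13, 9, 26]
result = len(seq)  # -> result = 4

Answer: 4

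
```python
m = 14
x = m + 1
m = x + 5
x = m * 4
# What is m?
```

Trace (tracking m):
m = 14  # -> m = 14
x = m + 1  # -> x = 15
m = x + 5  # -> m = 20
x = m * 4  # -> x = 80

Answer: 20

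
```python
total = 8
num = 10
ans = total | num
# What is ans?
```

Answer: 10

Derivation:
Trace (tracking ans):
total = 8  # -> total = 8
num = 10  # -> num = 10
ans = total | num  # -> ans = 10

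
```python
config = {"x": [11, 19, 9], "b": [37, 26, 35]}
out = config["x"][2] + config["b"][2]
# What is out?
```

Trace (tracking out):
config = {'x': [11, 19, 9], 'b': [37, 26, 35]}  # -> config = {'x': [11, 19, 9], 'b': [37, 26, 35]}
out = config['x'][2] + config['b'][2]  # -> out = 44

Answer: 44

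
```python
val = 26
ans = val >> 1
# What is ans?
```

Trace (tracking ans):
val = 26  # -> val = 26
ans = val >> 1  # -> ans = 13

Answer: 13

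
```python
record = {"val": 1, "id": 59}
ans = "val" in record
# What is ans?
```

Answer: True

Derivation:
Trace (tracking ans):
record = {'val': 1, 'id': 59}  # -> record = {'val': 1, 'id': 59}
ans = 'val' in record  # -> ans = True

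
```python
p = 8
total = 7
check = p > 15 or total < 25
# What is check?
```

Trace (tracking check):
p = 8  # -> p = 8
total = 7  # -> total = 7
check = p > 15 or total < 25  # -> check = True

Answer: True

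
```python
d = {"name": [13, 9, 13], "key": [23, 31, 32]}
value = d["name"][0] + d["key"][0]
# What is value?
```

Answer: 36

Derivation:
Trace (tracking value):
d = {'name': [13, 9, 13], 'key': [23, 31, 32]}  # -> d = {'name': [13, 9, 13], 'key': [23, 31, 32]}
value = d['name'][0] + d['key'][0]  # -> value = 36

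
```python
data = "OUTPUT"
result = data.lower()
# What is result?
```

Answer: 'output'

Derivation:
Trace (tracking result):
data = 'OUTPUT'  # -> data = 'OUTPUT'
result = data.lower()  # -> result = 'output'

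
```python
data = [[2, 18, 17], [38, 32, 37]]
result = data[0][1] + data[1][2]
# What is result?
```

Trace (tracking result):
data = [[2, 18, 17], [38, 32, 37]]  # -> data = [[2, 18, 17], [38, 32, 37]]
result = data[0][1] + data[1][2]  # -> result = 55

Answer: 55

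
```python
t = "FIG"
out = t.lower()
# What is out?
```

Answer: 'fig'

Derivation:
Trace (tracking out):
t = 'FIG'  # -> t = 'FIG'
out = t.lower()  # -> out = 'fig'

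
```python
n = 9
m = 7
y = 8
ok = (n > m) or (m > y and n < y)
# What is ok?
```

Trace (tracking ok):
n = 9  # -> n = 9
m = 7  # -> m = 7
y = 8  # -> y = 8
ok = n > m or (m > y and n < y)  # -> ok = True

Answer: True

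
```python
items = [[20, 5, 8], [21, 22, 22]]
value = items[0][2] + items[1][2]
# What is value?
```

Trace (tracking value):
items = [[20, 5, 8], [21, 22, 22]]  # -> items = [[20, 5, 8], [21, 22, 22]]
value = items[0][2] + items[1][2]  # -> value = 30

Answer: 30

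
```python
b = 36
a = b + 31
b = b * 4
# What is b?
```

Answer: 144

Derivation:
Trace (tracking b):
b = 36  # -> b = 36
a = b + 31  # -> a = 67
b = b * 4  # -> b = 144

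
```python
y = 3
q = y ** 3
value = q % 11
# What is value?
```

Trace (tracking value):
y = 3  # -> y = 3
q = y ** 3  # -> q = 27
value = q % 11  # -> value = 5

Answer: 5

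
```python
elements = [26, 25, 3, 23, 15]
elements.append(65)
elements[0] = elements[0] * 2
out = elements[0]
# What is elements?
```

Trace (tracking elements):
elements = [26, 25, 3, 23, 15]  # -> elements = [26, 25, 3, 23, 15]
elements.append(65)  # -> elements = [26, 25, 3, 23, 15, 65]
elements[0] = elements[0] * 2  # -> elements = [52, 25, 3, 23, 15, 65]
out = elements[0]  # -> out = 52

Answer: [52, 25, 3, 23, 15, 65]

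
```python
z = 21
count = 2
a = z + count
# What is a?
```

Answer: 23

Derivation:
Trace (tracking a):
z = 21  # -> z = 21
count = 2  # -> count = 2
a = z + count  # -> a = 23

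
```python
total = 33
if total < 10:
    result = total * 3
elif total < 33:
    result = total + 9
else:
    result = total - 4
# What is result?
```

Trace (tracking result):
total = 33  # -> total = 33
if total < 10:  # condition is False
elif total < 33:  # condition is False
else:
    result = total - 4  # -> result = 29

Answer: 29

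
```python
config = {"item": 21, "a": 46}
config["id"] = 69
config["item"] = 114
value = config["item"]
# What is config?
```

Answer: {'item': 114, 'a': 46, 'id': 69}

Derivation:
Trace (tracking config):
config = {'item': 21, 'a': 46}  # -> config = {'item': 21, 'a': 46}
config['id'] = 69  # -> config = {'item': 21, 'a': 46, 'id': 69}
config['item'] = 114  # -> config = {'item': 114, 'a': 46, 'id': 69}
value = config['item']  # -> value = 114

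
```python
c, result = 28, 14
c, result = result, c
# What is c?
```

Trace (tracking c):
c, result = (28, 14)  # -> c = 28, result = 14
c, result = (result, c)  # -> c = 14, result = 28

Answer: 14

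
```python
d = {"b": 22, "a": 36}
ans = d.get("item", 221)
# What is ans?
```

Trace (tracking ans):
d = {'b': 22, 'a': 36}  # -> d = {'b': 22, 'a': 36}
ans = d.get('item', 221)  # -> ans = 221

Answer: 221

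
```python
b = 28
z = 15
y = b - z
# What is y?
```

Trace (tracking y):
b = 28  # -> b = 28
z = 15  # -> z = 15
y = b - z  # -> y = 13

Answer: 13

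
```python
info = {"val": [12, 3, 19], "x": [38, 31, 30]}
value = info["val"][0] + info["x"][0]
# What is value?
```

Answer: 50

Derivation:
Trace (tracking value):
info = {'val': [12, 3, 19], 'x': [38, 31, 30]}  # -> info = {'val': [12, 3, 19], 'x': [38, 31, 30]}
value = info['val'][0] + info['x'][0]  # -> value = 50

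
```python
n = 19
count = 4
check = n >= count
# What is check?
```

Trace (tracking check):
n = 19  # -> n = 19
count = 4  # -> count = 4
check = n >= count  # -> check = True

Answer: True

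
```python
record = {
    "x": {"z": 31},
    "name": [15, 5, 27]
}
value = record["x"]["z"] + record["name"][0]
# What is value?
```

Trace (tracking value):
record = {'x': {'z': 31}, 'name': [15, 5, 27]}  # -> record = {'x': {'z': 31}, 'name': [15, 5, 27]}
value = record['x']['z'] + record['name'][0]  # -> value = 46

Answer: 46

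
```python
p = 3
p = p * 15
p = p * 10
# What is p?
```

Trace (tracking p):
p = 3  # -> p = 3
p = p * 15  # -> p = 45
p = p * 10  # -> p = 450

Answer: 450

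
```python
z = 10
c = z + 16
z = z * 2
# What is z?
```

Trace (tracking z):
z = 10  # -> z = 10
c = z + 16  # -> c = 26
z = z * 2  # -> z = 20

Answer: 20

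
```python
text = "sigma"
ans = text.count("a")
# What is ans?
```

Answer: 1

Derivation:
Trace (tracking ans):
text = 'sigma'  # -> text = 'sigma'
ans = text.count('a')  # -> ans = 1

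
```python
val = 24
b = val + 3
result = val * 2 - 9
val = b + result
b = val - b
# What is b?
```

Trace (tracking b):
val = 24  # -> val = 24
b = val + 3  # -> b = 27
result = val * 2 - 9  # -> result = 39
val = b + result  # -> val = 66
b = val - b  # -> b = 39

Answer: 39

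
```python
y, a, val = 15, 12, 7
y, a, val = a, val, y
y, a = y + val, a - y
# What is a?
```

Trace (tracking a):
y, a, val = (15, 12, 7)  # -> y = 15, a = 12, val = 7
y, a, val = (a, val, y)  # -> y = 12, a = 7, val = 15
y, a = (y + val, a - y)  # -> y = 27, a = -5

Answer: -5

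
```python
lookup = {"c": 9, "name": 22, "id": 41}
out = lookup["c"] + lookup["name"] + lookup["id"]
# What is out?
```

Answer: 72

Derivation:
Trace (tracking out):
lookup = {'c': 9, 'name': 22, 'id': 41}  # -> lookup = {'c': 9, 'name': 22, 'id': 41}
out = lookup['c'] + lookup['name'] + lookup['id']  # -> out = 72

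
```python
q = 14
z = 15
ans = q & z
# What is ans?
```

Answer: 14

Derivation:
Trace (tracking ans):
q = 14  # -> q = 14
z = 15  # -> z = 15
ans = q & z  # -> ans = 14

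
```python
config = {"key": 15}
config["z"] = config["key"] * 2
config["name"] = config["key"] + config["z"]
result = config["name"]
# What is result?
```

Trace (tracking result):
config = {'key': 15}  # -> config = {'key': 15}
config['z'] = config['key'] * 2  # -> config = {'key': 15, 'z': 30}
config['name'] = config['key'] + config['z']  # -> config = {'key': 15, 'z': 30, 'name': 45}
result = config['name']  # -> result = 45

Answer: 45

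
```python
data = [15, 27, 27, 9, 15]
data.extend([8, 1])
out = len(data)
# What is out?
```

Trace (tracking out):
data = [15, 27, 27, 9, 15]  # -> data = [15, 27, 27, 9, 15]
data.extend([8, 1])  # -> data = [15, 27, 27, 9, 15, 8, 1]
out = len(data)  # -> out = 7

Answer: 7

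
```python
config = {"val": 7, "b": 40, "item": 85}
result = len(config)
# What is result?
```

Trace (tracking result):
config = {'val': 7, 'b': 40, 'item': 85}  # -> config = {'val': 7, 'b': 40, 'item': 85}
result = len(config)  # -> result = 3

Answer: 3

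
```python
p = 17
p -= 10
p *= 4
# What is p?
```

Answer: 28

Derivation:
Trace (tracking p):
p = 17  # -> p = 17
p -= 10  # -> p = 7
p *= 4  # -> p = 28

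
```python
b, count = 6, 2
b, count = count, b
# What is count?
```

Trace (tracking count):
b, count = (6, 2)  # -> b = 6, count = 2
b, count = (count, b)  # -> b = 2, count = 6

Answer: 6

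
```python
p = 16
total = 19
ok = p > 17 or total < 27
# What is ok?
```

Trace (tracking ok):
p = 16  # -> p = 16
total = 19  # -> total = 19
ok = p > 17 or total < 27  # -> ok = True

Answer: True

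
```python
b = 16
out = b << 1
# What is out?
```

Answer: 32

Derivation:
Trace (tracking out):
b = 16  # -> b = 16
out = b << 1  # -> out = 32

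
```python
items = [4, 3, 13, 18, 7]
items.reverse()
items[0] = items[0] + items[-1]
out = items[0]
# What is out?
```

Trace (tracking out):
items = [4, 3, 13, 18, 7]  # -> items = [4, 3, 13, 18, 7]
items.reverse()  # -> items = [7, 18, 13, 3, 4]
items[0] = items[0] + items[-1]  # -> items = [11, 18, 13, 3, 4]
out = items[0]  # -> out = 11

Answer: 11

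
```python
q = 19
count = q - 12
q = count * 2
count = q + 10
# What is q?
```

Trace (tracking q):
q = 19  # -> q = 19
count = q - 12  # -> count = 7
q = count * 2  # -> q = 14
count = q + 10  # -> count = 24

Answer: 14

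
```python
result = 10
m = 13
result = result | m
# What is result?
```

Answer: 15

Derivation:
Trace (tracking result):
result = 10  # -> result = 10
m = 13  # -> m = 13
result = result | m  # -> result = 15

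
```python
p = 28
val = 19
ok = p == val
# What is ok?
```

Trace (tracking ok):
p = 28  # -> p = 28
val = 19  # -> val = 19
ok = p == val  # -> ok = False

Answer: False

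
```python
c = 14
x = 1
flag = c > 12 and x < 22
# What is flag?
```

Trace (tracking flag):
c = 14  # -> c = 14
x = 1  # -> x = 1
flag = c > 12 and x < 22  # -> flag = True

Answer: True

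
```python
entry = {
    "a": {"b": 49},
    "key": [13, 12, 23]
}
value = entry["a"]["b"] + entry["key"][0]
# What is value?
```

Trace (tracking value):
entry = {'a': {'b': 49}, 'key': [13, 12, 23]}  # -> entry = {'a': {'b': 49}, 'key': [13, 12, 23]}
value = entry['a']['b'] + entry['key'][0]  # -> value = 62

Answer: 62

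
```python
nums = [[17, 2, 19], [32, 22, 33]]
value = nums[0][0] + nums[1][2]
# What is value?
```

Answer: 50

Derivation:
Trace (tracking value):
nums = [[17, 2, 19], [32, 22, 33]]  # -> nums = [[17, 2, 19], [32, 22, 33]]
value = nums[0][0] + nums[1][2]  # -> value = 50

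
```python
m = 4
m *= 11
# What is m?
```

Answer: 44

Derivation:
Trace (tracking m):
m = 4  # -> m = 4
m *= 11  # -> m = 44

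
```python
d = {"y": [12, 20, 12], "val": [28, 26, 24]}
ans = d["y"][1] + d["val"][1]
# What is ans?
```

Answer: 46

Derivation:
Trace (tracking ans):
d = {'y': [12, 20, 12], 'val': [28, 26, 24]}  # -> d = {'y': [12, 20, 12], 'val': [28, 26, 24]}
ans = d['y'][1] + d['val'][1]  # -> ans = 46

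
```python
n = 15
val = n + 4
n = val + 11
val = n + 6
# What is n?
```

Answer: 30

Derivation:
Trace (tracking n):
n = 15  # -> n = 15
val = n + 4  # -> val = 19
n = val + 11  # -> n = 30
val = n + 6  # -> val = 36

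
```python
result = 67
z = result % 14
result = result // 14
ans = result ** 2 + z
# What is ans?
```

Answer: 27

Derivation:
Trace (tracking ans):
result = 67  # -> result = 67
z = result % 14  # -> z = 11
result = result // 14  # -> result = 4
ans = result ** 2 + z  # -> ans = 27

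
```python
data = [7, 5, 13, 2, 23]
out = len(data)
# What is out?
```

Trace (tracking out):
data = [7, 5, 13, 2, 23]  # -> data = [7, 5, 13, 2, 23]
out = len(data)  # -> out = 5

Answer: 5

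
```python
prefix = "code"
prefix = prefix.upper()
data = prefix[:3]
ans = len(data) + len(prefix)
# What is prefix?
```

Answer: 'CODE'

Derivation:
Trace (tracking prefix):
prefix = 'code'  # -> prefix = 'code'
prefix = prefix.upper()  # -> prefix = 'CODE'
data = prefix[:3]  # -> data = 'COD'
ans = len(data) + len(prefix)  # -> ans = 7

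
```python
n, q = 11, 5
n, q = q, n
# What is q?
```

Answer: 11

Derivation:
Trace (tracking q):
n, q = (11, 5)  # -> n = 11, q = 5
n, q = (q, n)  # -> n = 5, q = 11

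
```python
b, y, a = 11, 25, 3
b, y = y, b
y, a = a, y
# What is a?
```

Answer: 11

Derivation:
Trace (tracking a):
b, y, a = (11, 25, 3)  # -> b = 11, y = 25, a = 3
b, y = (y, b)  # -> b = 25, y = 11
y, a = (a, y)  # -> y = 3, a = 11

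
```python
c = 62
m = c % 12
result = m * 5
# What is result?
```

Answer: 10

Derivation:
Trace (tracking result):
c = 62  # -> c = 62
m = c % 12  # -> m = 2
result = m * 5  # -> result = 10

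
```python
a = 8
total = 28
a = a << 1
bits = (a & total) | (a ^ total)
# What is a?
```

Answer: 16

Derivation:
Trace (tracking a):
a = 8  # -> a = 8
total = 28  # -> total = 28
a = a << 1  # -> a = 16
bits = a & total | a ^ total  # -> bits = 28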